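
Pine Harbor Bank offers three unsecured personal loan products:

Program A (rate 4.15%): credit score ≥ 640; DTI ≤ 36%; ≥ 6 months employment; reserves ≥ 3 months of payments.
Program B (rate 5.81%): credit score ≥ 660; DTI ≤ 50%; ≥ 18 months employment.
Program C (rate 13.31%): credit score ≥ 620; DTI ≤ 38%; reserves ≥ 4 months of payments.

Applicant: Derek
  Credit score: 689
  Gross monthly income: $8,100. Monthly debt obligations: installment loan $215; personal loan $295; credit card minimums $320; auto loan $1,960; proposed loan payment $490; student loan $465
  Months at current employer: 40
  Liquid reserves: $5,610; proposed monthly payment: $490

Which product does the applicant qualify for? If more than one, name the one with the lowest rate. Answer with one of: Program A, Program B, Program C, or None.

Program B

Total debts = (215 + 295 + 320 + 1,960 + 490 + 465) = 3,745; DTI = 3,745/8,100 = 46.2%.
Reserves = 5,610/490 = 11.4 months.
Program A: score 689 ≥ 640; DTI 46.2% > 36%; employment 40 ≥ 6 mo; reserves 11.4 ≥ 3 mo → does not qualify.
Program B: score 689 ≥ 660; DTI 46.2% ≤ 50%; employment 40 ≥ 18 mo → qualifies.
Program C: score 689 ≥ 620; DTI 46.2% > 38%; reserves 11.4 ≥ 4 mo → does not qualify.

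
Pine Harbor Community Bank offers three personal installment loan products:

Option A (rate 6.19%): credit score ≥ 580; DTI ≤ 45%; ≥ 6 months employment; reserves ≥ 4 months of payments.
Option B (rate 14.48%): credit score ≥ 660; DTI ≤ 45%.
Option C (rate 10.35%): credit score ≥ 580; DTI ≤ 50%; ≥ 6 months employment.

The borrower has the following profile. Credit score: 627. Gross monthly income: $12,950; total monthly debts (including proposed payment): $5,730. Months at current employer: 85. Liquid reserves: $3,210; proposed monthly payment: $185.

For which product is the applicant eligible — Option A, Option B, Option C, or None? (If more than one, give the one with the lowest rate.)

DTI = 5,730/12,950 = 44.2%.
Reserves = 3,210/185 = 17.4 months.
Option A: score 627 ≥ 580; DTI 44.2% ≤ 45%; employment 85 ≥ 6 mo; reserves 17.4 ≥ 4 mo → qualifies.
Option B: score 627 < 660; DTI 44.2% ≤ 45% → does not qualify.
Option C: score 627 ≥ 580; DTI 44.2% ≤ 50%; employment 85 ≥ 6 mo → qualifies.
Qualifying: Option A, Option C. Lowest rate is 6.19% → Option A.

Option A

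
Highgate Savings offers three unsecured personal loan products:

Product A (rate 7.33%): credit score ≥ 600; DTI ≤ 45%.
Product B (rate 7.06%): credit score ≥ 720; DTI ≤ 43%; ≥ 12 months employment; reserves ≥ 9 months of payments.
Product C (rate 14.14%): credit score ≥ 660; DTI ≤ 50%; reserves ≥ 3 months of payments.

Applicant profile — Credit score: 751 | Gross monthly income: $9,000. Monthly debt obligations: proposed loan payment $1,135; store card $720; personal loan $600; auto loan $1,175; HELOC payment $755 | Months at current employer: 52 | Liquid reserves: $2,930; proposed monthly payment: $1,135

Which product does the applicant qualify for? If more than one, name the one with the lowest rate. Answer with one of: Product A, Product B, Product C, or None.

Total debts = (1,135 + 720 + 600 + 1,175 + 755) = 4,385; DTI = 4,385/9,000 = 48.7%.
Reserves = 2,930/1,135 = 2.6 months.
Product A: score 751 ≥ 600; DTI 48.7% > 45% → does not qualify.
Product B: score 751 ≥ 720; DTI 48.7% > 43%; employment 52 ≥ 12 mo; reserves 2.6 < 9 mo → does not qualify.
Product C: score 751 ≥ 660; DTI 48.7% ≤ 50%; reserves 2.6 < 3 mo → does not qualify.

None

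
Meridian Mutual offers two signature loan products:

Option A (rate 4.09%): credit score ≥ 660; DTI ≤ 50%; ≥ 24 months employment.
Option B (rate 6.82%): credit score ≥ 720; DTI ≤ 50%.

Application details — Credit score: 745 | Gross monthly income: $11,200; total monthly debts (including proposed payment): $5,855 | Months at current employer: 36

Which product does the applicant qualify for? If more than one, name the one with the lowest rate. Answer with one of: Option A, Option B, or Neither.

Neither

DTI = 5,855/11,200 = 52.3%.
Option A: score 745 ≥ 660; DTI 52.3% > 50%; employment 36 ≥ 24 mo → does not qualify.
Option B: score 745 ≥ 720; DTI 52.3% > 50% → does not qualify.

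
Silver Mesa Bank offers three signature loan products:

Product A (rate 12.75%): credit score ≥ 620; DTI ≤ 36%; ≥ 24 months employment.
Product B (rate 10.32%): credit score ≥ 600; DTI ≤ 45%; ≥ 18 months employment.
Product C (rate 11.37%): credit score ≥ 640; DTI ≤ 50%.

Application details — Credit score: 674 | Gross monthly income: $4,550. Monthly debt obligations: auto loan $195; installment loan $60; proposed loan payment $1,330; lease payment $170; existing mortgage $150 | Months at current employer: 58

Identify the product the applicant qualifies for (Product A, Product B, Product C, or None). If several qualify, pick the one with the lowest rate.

Product B

Total debts = (195 + 60 + 1,330 + 170 + 150) = 1,905; DTI = 1,905/4,550 = 41.9%.
Product A: score 674 ≥ 620; DTI 41.9% > 36%; employment 58 ≥ 24 mo → does not qualify.
Product B: score 674 ≥ 600; DTI 41.9% ≤ 45%; employment 58 ≥ 18 mo → qualifies.
Product C: score 674 ≥ 640; DTI 41.9% ≤ 50% → qualifies.
Qualifying: Product B, Product C. Lowest rate is 10.32% → Product B.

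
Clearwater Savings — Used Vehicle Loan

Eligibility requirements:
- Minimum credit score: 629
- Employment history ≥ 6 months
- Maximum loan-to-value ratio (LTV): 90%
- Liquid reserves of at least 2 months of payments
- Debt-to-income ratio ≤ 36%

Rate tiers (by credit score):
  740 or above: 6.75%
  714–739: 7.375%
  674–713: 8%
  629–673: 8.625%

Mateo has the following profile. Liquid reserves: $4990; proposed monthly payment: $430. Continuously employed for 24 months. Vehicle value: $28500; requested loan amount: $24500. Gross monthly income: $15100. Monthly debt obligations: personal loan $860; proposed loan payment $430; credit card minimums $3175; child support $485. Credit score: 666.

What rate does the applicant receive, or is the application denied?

Credit score 666 ≥ 629 (meets minimum)
Total monthly debts = (860 + 430 + 3,175 + 485) = 4,950. Debt-to-income = 4,950/15,100 = 32.8% — meets 36% limit
Reserves: 4,990 ÷ 430 = 11.6 months (meets 2-month minimum)
Employment 24 ≥ 6 months
LTV = 24,500/28,500 = 86% ≤ 90%
All requirements met. Score 666 falls in the 629–673 tier → 8.625%.

Approved at 8.625%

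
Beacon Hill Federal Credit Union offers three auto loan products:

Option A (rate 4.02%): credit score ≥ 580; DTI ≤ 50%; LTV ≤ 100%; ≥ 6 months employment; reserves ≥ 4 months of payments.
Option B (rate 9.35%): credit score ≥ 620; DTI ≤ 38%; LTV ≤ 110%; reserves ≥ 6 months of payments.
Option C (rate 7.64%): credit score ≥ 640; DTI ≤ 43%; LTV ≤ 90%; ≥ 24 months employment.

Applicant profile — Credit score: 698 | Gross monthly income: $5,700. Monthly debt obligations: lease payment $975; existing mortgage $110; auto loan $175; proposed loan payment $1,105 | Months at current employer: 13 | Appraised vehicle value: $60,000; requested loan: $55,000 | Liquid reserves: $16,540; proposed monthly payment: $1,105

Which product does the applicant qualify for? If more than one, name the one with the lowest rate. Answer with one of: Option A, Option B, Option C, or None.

Total debts = (975 + 110 + 175 + 1,105) = 2,365; DTI = 2,365/5,700 = 41.5%.
LTV = 55,000/60,000 = 91.7%.
Reserves = 16,540/1,105 = 15.0 months.
Option A: score 698 ≥ 580; DTI 41.5% ≤ 50%; LTV 91.7% ≤ 100%; employment 13 ≥ 6 mo; reserves 15.0 ≥ 4 mo → qualifies.
Option B: score 698 ≥ 620; DTI 41.5% > 38%; LTV 91.7% ≤ 110%; reserves 15.0 ≥ 6 mo → does not qualify.
Option C: score 698 ≥ 640; DTI 41.5% ≤ 43%; LTV 91.7% > 90%; employment 13 < 24 mo → does not qualify.

Option A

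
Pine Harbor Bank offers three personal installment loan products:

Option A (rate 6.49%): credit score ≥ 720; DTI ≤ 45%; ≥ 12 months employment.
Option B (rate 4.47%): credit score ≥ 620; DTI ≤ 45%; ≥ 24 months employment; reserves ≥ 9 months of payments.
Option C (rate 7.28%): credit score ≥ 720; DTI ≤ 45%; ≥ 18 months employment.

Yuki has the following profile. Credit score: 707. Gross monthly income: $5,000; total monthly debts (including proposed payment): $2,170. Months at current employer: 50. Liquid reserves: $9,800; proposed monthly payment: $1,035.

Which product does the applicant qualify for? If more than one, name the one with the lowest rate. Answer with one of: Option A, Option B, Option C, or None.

Option B

DTI = 2,170/5,000 = 43.4%.
Reserves = 9,800/1,035 = 9.5 months.
Option A: score 707 < 720; DTI 43.4% ≤ 45%; employment 50 ≥ 12 mo → does not qualify.
Option B: score 707 ≥ 620; DTI 43.4% ≤ 45%; employment 50 ≥ 24 mo; reserves 9.5 ≥ 9 mo → qualifies.
Option C: score 707 < 720; DTI 43.4% ≤ 45%; employment 50 ≥ 18 mo → does not qualify.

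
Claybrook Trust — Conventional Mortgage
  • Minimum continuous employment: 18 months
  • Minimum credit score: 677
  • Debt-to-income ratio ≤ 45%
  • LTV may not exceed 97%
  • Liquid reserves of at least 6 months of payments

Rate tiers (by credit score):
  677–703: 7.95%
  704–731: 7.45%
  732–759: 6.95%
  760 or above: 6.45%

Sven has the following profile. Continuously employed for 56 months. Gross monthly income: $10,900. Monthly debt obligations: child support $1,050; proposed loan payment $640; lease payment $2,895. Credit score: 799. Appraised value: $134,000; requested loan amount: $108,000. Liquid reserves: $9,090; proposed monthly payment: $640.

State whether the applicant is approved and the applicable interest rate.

Approved at 6.45%

Credit score 799 ≥ 677 (meets minimum)
LTV = 108,000/134,000 = 80.6% ≤ 97%
Liquid reserves cover 9,090/640 = 14.2 months — ≥ 6 required
Employment 56 ≥ 18 months
Total monthly debts = (1,050 + 640 + 2,895) = 4,585. Debt-to-income = 4,585/10,900 = 42.1% — meets 45% limit
All requirements met. Score 799 falls in the 760 or above tier → 6.45%.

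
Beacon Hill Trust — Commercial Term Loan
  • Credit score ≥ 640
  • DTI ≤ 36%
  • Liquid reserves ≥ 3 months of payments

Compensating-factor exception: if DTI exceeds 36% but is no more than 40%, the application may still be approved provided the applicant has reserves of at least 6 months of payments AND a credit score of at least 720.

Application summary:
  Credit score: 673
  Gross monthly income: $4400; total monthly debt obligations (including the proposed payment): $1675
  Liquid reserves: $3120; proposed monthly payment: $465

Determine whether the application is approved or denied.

Denied

Credit score 673 ≥ 640 (meets base)
DTI = 1,675/4,400 = 38.1% > 36% — standard DTI limit exceeded.
Liquid reserves cover 3,120/465 = 6.7 months — ≥ 3 required
38.1% falls in the override range (36%–40%), so the compensating-factor test applies.
Override check — reserves: 6.7 mo (ok); score: 673 (below 720).
Compensating-factor requirement not fully met.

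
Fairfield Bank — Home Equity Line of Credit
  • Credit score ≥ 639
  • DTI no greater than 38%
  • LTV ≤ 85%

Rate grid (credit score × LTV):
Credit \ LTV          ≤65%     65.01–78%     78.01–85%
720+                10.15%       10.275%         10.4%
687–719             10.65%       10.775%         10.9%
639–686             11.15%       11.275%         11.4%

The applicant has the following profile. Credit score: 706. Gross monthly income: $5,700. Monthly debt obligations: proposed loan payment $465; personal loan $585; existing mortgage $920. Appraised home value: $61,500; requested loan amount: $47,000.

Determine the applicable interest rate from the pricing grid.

Credit score 706 ≥ 639; Total monthly debts = (465 + 585 + 920) = 1,970. DTI = 1,970/5,700 = 34.6% ≤ 38%
Loan-to-value = 47,000/61,500 = 76.4% — pass (85% max)
Credit 706 → row 687–719; LTV 76.4% → column 65.01–78%. Grid cell → 10.775%.

10.775%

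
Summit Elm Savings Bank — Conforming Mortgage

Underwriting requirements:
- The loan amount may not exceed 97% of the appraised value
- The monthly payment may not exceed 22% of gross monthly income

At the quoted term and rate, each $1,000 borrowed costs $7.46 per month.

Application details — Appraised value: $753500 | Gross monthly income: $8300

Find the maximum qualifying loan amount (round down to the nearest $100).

Payment cap: 22% × $8,300 = $1,826/month.
At $7.46 per $1,000, that supports 1,826/7.46 × 1,000 ≈ $244,772 → $244,700.
LTV cap: 97% × $753,500 = $730,895 → $730,800.
Binding constraint: payment-to-income.

$244,700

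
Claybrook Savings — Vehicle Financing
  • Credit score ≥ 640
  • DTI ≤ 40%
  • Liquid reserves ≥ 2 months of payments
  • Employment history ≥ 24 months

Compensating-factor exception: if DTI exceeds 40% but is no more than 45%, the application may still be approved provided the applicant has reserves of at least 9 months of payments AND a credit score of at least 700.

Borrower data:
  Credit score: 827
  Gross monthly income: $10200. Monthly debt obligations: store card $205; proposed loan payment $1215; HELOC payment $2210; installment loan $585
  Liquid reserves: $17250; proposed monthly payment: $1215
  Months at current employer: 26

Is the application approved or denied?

Approved

Credit score 827 ≥ 640 (meets base)
Total debts = (205 + 1,215 + 2,210 + 585) = 4,215. DTI: 4,215 ÷ 10,200 = 41.3%, over the 40% base limit.
Reserves: 17,250 ÷ 1,215 = 14.2 months (meets 2-month minimum)
Employment 26 ≥ 24 months
DTI 41.3% is within the 40%–45% exception band; checking compensating factors.
Reserves 14.2 ≥ 9 months; credit score 827 ≥ 700.
Both override conditions satisfied; DTI exception granted.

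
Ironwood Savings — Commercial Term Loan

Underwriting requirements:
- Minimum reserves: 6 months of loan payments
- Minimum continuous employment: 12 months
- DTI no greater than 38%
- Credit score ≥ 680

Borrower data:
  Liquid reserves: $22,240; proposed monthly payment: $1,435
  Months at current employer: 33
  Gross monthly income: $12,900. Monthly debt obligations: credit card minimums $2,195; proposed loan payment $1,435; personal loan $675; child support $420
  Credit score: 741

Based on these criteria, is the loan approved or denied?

Reserves = 22,240/1,435 = 15.5 months ≥ 6
Employment 33 ≥ 12 months
Total monthly debts = (2,195 + 1,435 + 675 + 420) = 4,725. Debt-to-income = 4,725/12,900 = 36.6% — meets 38% limit
Credit score 741 ≥ 680 (meets)
All criteria satisfied.

Approved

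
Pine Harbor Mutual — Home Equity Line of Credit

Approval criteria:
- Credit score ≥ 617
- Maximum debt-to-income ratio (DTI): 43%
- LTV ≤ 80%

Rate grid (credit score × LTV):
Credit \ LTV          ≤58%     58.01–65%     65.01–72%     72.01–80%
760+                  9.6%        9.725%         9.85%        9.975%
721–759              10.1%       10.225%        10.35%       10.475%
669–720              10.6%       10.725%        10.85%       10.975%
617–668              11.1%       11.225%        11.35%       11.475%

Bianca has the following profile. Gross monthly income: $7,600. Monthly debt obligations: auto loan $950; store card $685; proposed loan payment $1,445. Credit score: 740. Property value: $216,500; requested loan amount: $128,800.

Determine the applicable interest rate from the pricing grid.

10.225%

Credit score 740 ≥ 617; Total monthly debts = (950 + 685 + 1,445) = 3,080. DTI = 3,080/7,600 = 40.5% ≤ 43%
Loan-to-value = 128,800/216,500 = 59.5% — pass (80% max)
Credit 740 → row 721–759; LTV 59.5% → column 58.01–65%. Grid cell → 10.225%.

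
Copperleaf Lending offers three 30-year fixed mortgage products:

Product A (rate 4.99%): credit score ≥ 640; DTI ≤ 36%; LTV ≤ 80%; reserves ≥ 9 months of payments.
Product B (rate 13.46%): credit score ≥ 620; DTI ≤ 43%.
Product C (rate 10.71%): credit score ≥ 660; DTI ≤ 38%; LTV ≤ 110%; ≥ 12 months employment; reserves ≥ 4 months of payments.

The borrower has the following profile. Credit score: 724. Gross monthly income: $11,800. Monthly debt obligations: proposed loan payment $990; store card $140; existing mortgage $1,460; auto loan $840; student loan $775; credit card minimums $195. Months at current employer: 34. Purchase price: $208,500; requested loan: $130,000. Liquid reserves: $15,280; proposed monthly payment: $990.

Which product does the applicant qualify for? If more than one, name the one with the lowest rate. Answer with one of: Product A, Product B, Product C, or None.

Total debts = (990 + 140 + 1,460 + 840 + 775 + 195) = 4,400; DTI = 4,400/11,800 = 37.3%.
LTV = 130,000/208,500 = 62.4%.
Reserves = 15,280/990 = 15.4 months.
Product A: score 724 ≥ 640; DTI 37.3% > 36%; LTV 62.4% ≤ 80%; reserves 15.4 ≥ 9 mo → does not qualify.
Product B: score 724 ≥ 620; DTI 37.3% ≤ 43% → qualifies.
Product C: score 724 ≥ 660; DTI 37.3% ≤ 38%; LTV 62.4% ≤ 110%; employment 34 ≥ 12 mo; reserves 15.4 ≥ 4 mo → qualifies.
Qualifying: Product B, Product C. Lowest rate is 10.71% → Product C.

Product C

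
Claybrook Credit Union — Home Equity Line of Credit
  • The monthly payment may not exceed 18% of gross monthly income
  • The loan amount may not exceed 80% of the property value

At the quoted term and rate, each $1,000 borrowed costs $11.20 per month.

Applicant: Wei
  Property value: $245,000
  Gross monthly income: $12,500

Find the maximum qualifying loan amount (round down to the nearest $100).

$196,000

Payment cap: 18% × $12,500 = $2,250/month.
At $11.20 per $1,000, that supports 2,250/11.20 × 1,000 ≈ $200,892 → $200,800.
LTV cap: 80% × $245,000 = $196,000 → $196,000.
Binding constraint: loan-to-value.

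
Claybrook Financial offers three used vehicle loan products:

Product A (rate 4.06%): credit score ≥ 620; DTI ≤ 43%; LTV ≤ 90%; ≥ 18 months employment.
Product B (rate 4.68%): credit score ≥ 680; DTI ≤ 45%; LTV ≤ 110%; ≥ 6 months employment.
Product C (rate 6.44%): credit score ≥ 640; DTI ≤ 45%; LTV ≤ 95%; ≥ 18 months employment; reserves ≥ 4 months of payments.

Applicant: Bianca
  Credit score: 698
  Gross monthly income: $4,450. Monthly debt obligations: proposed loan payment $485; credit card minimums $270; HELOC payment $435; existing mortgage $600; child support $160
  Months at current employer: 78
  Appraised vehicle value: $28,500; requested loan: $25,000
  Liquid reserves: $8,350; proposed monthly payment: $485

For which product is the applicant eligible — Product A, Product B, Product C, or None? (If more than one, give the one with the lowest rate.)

Total debts = (485 + 270 + 435 + 600 + 160) = 1,950; DTI = 1,950/4,450 = 43.8%.
LTV = 25,000/28,500 = 87.7%.
Reserves = 8,350/485 = 17.2 months.
Product A: score 698 ≥ 620; DTI 43.8% > 43%; LTV 87.7% ≤ 90%; employment 78 ≥ 18 mo → does not qualify.
Product B: score 698 ≥ 680; DTI 43.8% ≤ 45%; LTV 87.7% ≤ 110%; employment 78 ≥ 6 mo → qualifies.
Product C: score 698 ≥ 640; DTI 43.8% ≤ 45%; LTV 87.7% ≤ 95%; employment 78 ≥ 18 mo; reserves 17.2 ≥ 4 mo → qualifies.
Qualifying: Product B, Product C. Lowest rate is 4.68% → Product B.

Product B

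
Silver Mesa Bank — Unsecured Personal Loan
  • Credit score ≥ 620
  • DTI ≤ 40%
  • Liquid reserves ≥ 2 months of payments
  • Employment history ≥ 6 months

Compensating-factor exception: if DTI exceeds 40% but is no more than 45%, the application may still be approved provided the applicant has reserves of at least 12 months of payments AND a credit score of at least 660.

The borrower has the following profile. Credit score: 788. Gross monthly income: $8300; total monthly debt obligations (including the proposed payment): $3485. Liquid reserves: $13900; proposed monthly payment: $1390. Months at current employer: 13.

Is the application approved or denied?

Credit score 788 ≥ 620 (meets base)
DTI = 3,485/8,300 = 42% > 40% — standard DTI limit exceeded.
Liquid reserves cover 13,900/1,390 = 10.0 months — ≥ 2 required
Employment 13 ≥ 6 months
DTI 42% is within the 40%–45% exception band; checking compensating factors.
Override check — reserves: 10.0 mo (short of 12); score: 788 (ok).
Compensating-factor requirement not fully met.

Denied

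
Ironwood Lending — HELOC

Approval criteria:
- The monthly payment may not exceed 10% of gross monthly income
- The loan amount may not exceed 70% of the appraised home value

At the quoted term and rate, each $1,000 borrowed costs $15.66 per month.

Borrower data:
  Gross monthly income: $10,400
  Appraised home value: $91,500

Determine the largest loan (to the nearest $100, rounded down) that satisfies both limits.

Payment cap: 10% × $10,400 = $1,040/month.
At $15.66 per $1,000, that supports 1,040/15.66 × 1,000 ≈ $66,411 → $66,400.
LTV cap: 70% × $91,500 = $64,050 → $64,000.
Binding constraint: loan-to-value.

$64,000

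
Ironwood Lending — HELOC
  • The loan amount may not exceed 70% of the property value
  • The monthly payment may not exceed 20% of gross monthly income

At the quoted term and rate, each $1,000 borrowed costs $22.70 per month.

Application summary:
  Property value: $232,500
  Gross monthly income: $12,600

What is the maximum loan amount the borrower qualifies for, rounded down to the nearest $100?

Payment cap: 20% × $12,600 = $2,520/month.
At $22.70 per $1,000, that supports 2,520/22.70 × 1,000 ≈ $111,013 → $111,000.
LTV cap: 70% × $232,500 = $162,750 → $162,700.
Binding constraint: payment-to-income.

$111,000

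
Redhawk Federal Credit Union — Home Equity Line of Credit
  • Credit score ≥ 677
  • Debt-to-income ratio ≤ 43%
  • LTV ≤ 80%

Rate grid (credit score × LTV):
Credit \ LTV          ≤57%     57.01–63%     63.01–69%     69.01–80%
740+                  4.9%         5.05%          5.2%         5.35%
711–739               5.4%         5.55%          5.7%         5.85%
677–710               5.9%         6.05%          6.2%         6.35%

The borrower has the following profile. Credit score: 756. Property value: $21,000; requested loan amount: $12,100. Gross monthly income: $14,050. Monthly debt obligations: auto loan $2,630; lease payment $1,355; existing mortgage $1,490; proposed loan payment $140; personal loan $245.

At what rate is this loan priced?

Credit score 756 ≥ 677; Total monthly debts = (2,630 + 1,355 + 1,490 + 140 + 245) = 5,860. DTI = 5,860/14,050 = 41.7% ≤ 43%
LTV: 12,100 ÷ 21,000 = 57.6%, within 80% cap
Score 756 is in the 740+ band; LTV 57.6% is in the 57.01–63% band → 5.05%.

5.05%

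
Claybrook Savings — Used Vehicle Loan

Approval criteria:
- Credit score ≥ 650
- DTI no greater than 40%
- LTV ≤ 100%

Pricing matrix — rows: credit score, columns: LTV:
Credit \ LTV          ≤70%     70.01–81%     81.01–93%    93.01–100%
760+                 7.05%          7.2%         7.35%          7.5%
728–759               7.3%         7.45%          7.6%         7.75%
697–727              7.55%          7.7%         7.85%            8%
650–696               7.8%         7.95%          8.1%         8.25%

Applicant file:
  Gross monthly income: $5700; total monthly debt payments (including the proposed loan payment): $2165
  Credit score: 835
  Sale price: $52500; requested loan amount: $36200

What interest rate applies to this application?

Credit score 835 ≥ 650; DTI: 2,165 ÷ 5,700 = 38%, within the 40% cap
Loan-to-value = 36,200/52,500 = 69% — pass (100% max)
Credit 835 → row 760+; LTV 69% → column ≤70%. Grid cell → 7.05%.

7.05%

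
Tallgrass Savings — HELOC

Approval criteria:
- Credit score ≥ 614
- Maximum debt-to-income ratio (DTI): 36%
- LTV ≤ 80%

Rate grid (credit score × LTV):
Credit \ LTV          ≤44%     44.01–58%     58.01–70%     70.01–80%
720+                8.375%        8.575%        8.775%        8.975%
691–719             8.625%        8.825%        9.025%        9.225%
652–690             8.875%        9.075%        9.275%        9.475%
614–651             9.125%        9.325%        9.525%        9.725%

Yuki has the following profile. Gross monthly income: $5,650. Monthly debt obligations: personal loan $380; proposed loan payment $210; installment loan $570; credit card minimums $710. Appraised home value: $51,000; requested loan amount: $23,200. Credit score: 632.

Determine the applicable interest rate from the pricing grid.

Credit score 632 ≥ 614; Total monthly debts = (380 + 210 + 570 + 710) = 1,870. DTI = 1,870/5,650 = 33.1% ≤ 36%
LTV = 23,200/51,000 = 45.5% ≤ 80%
Score 632 is in the 614–651 band; LTV 45.5% is in the 44.01–58% band → 9.325%.

9.325%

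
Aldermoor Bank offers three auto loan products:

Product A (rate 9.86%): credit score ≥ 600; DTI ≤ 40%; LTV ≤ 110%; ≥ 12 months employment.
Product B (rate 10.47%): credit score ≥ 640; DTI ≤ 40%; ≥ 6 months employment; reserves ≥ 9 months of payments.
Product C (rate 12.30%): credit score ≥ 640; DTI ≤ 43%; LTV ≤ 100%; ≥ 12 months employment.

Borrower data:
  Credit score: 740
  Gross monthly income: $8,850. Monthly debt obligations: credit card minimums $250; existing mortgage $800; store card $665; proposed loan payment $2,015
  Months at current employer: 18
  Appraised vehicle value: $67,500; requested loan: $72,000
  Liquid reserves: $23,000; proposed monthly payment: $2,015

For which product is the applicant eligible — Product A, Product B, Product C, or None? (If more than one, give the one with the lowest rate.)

Total debts = (250 + 800 + 665 + 2,015) = 3,730; DTI = 3,730/8,850 = 42.1%.
LTV = 72,000/67,500 = 106.7%.
Reserves = 23,000/2,015 = 11.4 months.
Product A: score 740 ≥ 600; DTI 42.1% > 40%; LTV 106.7% ≤ 110%; employment 18 ≥ 12 mo → does not qualify.
Product B: score 740 ≥ 640; DTI 42.1% > 40%; employment 18 ≥ 6 mo; reserves 11.4 ≥ 9 mo → does not qualify.
Product C: score 740 ≥ 640; DTI 42.1% ≤ 43%; LTV 106.7% > 100%; employment 18 ≥ 12 mo → does not qualify.

None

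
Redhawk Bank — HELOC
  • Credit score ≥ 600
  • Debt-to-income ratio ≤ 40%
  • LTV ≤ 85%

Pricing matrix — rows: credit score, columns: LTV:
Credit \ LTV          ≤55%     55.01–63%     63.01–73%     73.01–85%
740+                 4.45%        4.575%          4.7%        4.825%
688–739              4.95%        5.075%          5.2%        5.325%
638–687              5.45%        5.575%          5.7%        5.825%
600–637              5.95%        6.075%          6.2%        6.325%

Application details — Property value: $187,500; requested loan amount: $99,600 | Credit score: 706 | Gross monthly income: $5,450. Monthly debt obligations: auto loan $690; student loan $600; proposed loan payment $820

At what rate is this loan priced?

Credit score 706 ≥ 600; Total monthly debts = (690 + 600 + 820) = 2,110. DTI: 2,110 ÷ 5,450 = 38.7%, within the 40% cap
Loan-to-value = 99,600/187,500 = 53.1% — pass (85% max)
Credit 706 → row 688–739; LTV 53.1% → column ≤55%. Grid cell → 4.95%.

4.95%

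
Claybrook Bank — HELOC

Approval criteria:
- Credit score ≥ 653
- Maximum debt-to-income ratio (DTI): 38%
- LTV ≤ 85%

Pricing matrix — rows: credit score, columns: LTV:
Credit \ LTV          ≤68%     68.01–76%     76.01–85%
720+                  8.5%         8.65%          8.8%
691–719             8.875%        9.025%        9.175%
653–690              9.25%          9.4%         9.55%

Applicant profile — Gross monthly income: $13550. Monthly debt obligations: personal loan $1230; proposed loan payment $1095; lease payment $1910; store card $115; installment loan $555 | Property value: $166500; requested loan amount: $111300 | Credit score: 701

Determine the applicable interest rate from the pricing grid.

8.875%

Credit score 701 ≥ 653; Total monthly debts = (1,230 + 1,095 + 1,910 + 115 + 555) = 4,905. DTI: 4,905 ÷ 13,550 = 36.2%, within the 38% cap
LTV = 111,300/166,500 = 66.8% ≤ 85%
Credit 701 → row 691–719; LTV 66.8% → column ≤68%. Grid cell → 8.875%.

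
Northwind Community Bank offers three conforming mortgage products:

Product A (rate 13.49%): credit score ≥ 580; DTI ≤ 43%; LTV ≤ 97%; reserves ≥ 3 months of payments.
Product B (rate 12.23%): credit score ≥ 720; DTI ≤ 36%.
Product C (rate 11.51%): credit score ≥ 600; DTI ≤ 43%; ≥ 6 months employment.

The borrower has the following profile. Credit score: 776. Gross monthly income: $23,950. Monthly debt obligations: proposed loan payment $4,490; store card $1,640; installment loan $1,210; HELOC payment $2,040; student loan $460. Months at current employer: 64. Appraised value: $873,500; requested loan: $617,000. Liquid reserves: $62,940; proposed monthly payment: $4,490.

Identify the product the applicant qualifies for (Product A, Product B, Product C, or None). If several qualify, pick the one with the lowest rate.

Total debts = (4,490 + 1,640 + 1,210 + 2,040 + 460) = 9,840; DTI = 9,840/23,950 = 41.1%.
LTV = 617,000/873,500 = 70.6%.
Reserves = 62,940/4,490 = 14.0 months.
Product A: score 776 ≥ 580; DTI 41.1% ≤ 43%; LTV 70.6% ≤ 97%; reserves 14.0 ≥ 3 mo → qualifies.
Product B: score 776 ≥ 720; DTI 41.1% > 36% → does not qualify.
Product C: score 776 ≥ 600; DTI 41.1% ≤ 43%; employment 64 ≥ 6 mo → qualifies.
Qualifying: Product A, Product C. Lowest rate is 11.51% → Product C.

Product C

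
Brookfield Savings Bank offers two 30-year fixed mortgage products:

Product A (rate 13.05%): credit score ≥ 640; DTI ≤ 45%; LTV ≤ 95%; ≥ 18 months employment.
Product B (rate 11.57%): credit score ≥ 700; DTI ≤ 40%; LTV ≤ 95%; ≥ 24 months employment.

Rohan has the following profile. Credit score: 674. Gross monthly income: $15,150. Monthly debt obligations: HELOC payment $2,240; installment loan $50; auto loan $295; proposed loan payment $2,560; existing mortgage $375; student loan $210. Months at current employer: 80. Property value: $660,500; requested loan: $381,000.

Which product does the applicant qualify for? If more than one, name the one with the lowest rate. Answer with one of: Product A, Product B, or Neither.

Product A

Total debts = (2,240 + 50 + 295 + 2,560 + 375 + 210) = 5,730; DTI = 5,730/15,150 = 37.8%.
LTV = 381,000/660,500 = 57.7%.
Product A: score 674 ≥ 640; DTI 37.8% ≤ 45%; LTV 57.7% ≤ 95%; employment 80 ≥ 18 mo → qualifies.
Product B: score 674 < 700; DTI 37.8% ≤ 40%; LTV 57.7% ≤ 95%; employment 80 ≥ 24 mo → does not qualify.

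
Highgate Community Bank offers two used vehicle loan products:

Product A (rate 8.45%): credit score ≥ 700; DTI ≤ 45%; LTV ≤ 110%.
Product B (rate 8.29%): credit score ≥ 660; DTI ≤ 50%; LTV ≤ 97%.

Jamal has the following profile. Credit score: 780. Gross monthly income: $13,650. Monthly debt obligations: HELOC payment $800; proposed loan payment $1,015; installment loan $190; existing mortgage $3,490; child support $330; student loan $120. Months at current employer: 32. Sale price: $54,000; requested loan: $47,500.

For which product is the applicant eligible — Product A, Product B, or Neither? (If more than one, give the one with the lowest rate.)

Total debts = (800 + 1,015 + 190 + 3,490 + 330 + 120) = 5,945; DTI = 5,945/13,650 = 43.6%.
LTV = 47,500/54,000 = 88%.
Product A: score 780 ≥ 700; DTI 43.6% ≤ 45%; LTV 88% ≤ 110% → qualifies.
Product B: score 780 ≥ 660; DTI 43.6% ≤ 50%; LTV 88% ≤ 97% → qualifies.
Qualifying: Product A, Product B. Lowest rate is 8.29% → Product B.

Product B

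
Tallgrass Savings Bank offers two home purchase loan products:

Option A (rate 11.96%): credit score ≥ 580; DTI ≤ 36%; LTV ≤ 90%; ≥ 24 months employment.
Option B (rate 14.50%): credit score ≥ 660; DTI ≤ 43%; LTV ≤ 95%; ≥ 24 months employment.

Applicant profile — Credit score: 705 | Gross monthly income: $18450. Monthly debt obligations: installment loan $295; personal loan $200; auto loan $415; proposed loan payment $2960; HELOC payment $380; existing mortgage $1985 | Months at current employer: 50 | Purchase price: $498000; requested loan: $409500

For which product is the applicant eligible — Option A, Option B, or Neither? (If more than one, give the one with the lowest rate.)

Option A

Total debts = (295 + 200 + 415 + 2,960 + 380 + 1,985) = 6,235; DTI = 6,235/18,450 = 33.8%.
LTV = 409,500/498,000 = 82.2%.
Option A: score 705 ≥ 580; DTI 33.8% ≤ 36%; LTV 82.2% ≤ 90%; employment 50 ≥ 24 mo → qualifies.
Option B: score 705 ≥ 660; DTI 33.8% ≤ 43%; LTV 82.2% ≤ 95%; employment 50 ≥ 24 mo → qualifies.
Qualifying: Option A, Option B. Lowest rate is 11.96% → Option A.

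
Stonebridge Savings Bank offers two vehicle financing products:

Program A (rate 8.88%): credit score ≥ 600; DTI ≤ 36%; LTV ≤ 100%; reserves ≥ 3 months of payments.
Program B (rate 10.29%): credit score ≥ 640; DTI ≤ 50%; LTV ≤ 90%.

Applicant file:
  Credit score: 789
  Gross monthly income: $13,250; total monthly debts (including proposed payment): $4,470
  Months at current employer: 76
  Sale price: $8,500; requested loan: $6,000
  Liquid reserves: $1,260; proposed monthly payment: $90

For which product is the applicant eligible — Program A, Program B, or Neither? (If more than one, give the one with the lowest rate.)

Program A

DTI = 4,470/13,250 = 33.7%.
LTV = 6,000/8,500 = 70.6%.
Reserves = 1,260/90 = 14.0 months.
Program A: score 789 ≥ 600; DTI 33.7% ≤ 36%; LTV 70.6% ≤ 100%; reserves 14.0 ≥ 3 mo → qualifies.
Program B: score 789 ≥ 640; DTI 33.7% ≤ 50%; LTV 70.6% ≤ 90% → qualifies.
Qualifying: Program A, Program B. Lowest rate is 8.88% → Program A.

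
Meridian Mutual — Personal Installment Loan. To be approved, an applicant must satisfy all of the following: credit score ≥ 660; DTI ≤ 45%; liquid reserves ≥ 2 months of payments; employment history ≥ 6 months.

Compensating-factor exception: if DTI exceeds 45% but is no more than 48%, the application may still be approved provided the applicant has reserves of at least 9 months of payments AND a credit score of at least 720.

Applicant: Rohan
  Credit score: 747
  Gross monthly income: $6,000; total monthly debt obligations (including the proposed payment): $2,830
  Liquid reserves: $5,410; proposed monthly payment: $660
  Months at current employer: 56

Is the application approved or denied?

Credit score 747 ≥ 660 (meets base)
DTI = 2,830/6,000 = 47.2% > 45% — standard DTI limit exceeded.
Reserves: 5,410 ÷ 660 = 8.2 months (meets 2-month minimum)
Employment 56 ≥ 6 months
47.2% falls in the override range (45%–48%), so the compensating-factor test applies.
Reserves 8.2 < 9 months; credit score 747 ≥ 720.
Override conditions not both satisfied; exception does not apply.

Denied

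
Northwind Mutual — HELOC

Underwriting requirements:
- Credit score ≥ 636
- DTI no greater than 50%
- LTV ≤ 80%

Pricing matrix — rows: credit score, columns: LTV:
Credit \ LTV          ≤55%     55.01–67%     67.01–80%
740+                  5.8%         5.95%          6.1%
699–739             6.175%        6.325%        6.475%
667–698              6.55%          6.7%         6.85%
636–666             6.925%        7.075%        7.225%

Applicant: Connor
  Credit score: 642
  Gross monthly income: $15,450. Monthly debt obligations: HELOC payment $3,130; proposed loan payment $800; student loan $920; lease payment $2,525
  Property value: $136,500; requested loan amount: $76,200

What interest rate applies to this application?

Credit score 642 ≥ 636; Total monthly debts = (3,130 + 800 + 920 + 2,525) = 7,375. DTI = 7,375/15,450 = 47.7% ≤ 50%
Loan-to-value = 76,200/136,500 = 55.8% — pass (80% max)
Row: 642 falls in 636–666. Column: 55.8% falls in 55.01–67%. Rate = 7.075%.

7.075%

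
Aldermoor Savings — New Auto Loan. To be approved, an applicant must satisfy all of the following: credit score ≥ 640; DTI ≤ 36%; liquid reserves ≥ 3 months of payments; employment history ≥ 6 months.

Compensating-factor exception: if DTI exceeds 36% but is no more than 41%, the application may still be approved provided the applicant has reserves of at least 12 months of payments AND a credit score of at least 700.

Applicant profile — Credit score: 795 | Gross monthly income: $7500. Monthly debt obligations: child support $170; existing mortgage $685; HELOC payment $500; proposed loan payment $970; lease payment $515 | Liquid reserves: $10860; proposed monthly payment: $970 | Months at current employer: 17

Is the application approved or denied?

Denied

Credit score 795 ≥ 640 (meets base)
Total debts = (170 + 685 + 500 + 970 + 515) = 2,840. DTI: 2,840 ÷ 7,500 = 37.9%, over the 36% base limit.
Liquid reserves cover 10,860/970 = 11.2 months — ≥ 3 required
Employment 17 ≥ 6 months
37.9% falls in the override range (36%–41%), so the compensating-factor test applies.
Reserves 11.2 < 12 months; credit score 795 ≥ 700.
Override conditions not both satisfied; exception does not apply.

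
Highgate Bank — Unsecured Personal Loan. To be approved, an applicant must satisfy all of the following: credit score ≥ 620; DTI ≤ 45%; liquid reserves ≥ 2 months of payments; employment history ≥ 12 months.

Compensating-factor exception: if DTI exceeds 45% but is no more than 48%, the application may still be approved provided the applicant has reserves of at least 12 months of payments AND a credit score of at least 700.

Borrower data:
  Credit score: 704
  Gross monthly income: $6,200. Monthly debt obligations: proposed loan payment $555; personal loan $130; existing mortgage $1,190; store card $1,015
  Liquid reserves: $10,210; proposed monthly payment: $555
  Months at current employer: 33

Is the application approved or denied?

Credit score 704 ≥ 620 (meets base)
Total debts = (555 + 130 + 1,190 + 1,015) = 2,890. DTI = 2,890/6,200 = 46.6% > 45% — standard DTI limit exceeded.
Reserves = 10,210/555 = 18.4 months ≥ 2
Employment 33 ≥ 12 months
DTI 46.6% is within the 45%–48% exception band; checking compensating factors.
Override check — reserves: 18.4 mo (ok); score: 704 (ok).
Both override conditions satisfied; DTI exception granted.

Approved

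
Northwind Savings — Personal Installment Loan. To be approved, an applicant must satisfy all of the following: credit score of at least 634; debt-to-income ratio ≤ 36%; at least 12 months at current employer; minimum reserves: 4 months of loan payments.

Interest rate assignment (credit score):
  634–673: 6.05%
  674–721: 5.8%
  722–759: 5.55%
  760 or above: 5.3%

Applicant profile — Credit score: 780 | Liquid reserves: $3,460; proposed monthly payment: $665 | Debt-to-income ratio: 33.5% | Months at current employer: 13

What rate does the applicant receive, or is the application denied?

Approved at 5.3%

Credit score 780 ≥ 634 (meets minimum)
Liquid reserves cover 3,460/665 = 5.2 months — ≥ 4 required
Employment 13 ≥ 12 months
DTI 33.5% is within the 36% limit
All requirements met. Score 780 falls in the 760 or above tier → 5.3%.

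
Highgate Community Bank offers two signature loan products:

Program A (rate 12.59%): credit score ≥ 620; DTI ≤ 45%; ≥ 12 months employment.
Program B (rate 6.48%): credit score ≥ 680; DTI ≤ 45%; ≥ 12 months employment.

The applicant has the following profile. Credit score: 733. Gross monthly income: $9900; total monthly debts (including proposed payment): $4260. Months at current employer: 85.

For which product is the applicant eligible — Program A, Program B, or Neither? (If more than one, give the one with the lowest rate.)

Program B

DTI = 4,260/9,900 = 43%.
Program A: score 733 ≥ 620; DTI 43% ≤ 45%; employment 85 ≥ 12 mo → qualifies.
Program B: score 733 ≥ 680; DTI 43% ≤ 45%; employment 85 ≥ 12 mo → qualifies.
Qualifying: Program A, Program B. Lowest rate is 6.48% → Program B.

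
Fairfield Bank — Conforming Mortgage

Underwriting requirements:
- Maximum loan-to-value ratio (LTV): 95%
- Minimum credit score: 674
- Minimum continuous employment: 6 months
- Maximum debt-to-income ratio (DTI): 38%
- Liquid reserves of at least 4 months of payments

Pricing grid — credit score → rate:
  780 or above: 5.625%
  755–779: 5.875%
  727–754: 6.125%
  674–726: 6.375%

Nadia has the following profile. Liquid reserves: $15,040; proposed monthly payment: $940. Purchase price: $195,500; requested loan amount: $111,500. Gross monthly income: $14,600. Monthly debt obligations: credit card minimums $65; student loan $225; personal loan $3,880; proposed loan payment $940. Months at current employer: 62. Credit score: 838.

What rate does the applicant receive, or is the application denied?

Credit score 838 ≥ 674 (meets minimum)
Employment 62 ≥ 6 months
Total monthly debts = (65 + 225 + 3,880 + 940) = 5,110. DTI: 5,110 ÷ 14,600 = 35%, within the 38% cap
LTV = 111,500/195,500 = 57% ≤ 95%
Reserves: 15,040 ÷ 940 = 16.0 months (meets 4-month minimum)
All requirements met. Score 838 falls in the 780 or above tier → 5.625%.

Approved at 5.625%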